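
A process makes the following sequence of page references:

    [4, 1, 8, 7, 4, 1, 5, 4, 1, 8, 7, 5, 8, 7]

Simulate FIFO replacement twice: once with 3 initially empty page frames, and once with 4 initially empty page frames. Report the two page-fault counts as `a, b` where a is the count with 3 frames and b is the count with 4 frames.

3 frames: F F F F F F F . . F F . . . → 9 faults.
4 frames: F F F F . . F F F F F F . . → 10 faults.
10 > 9: adding a frame increased faults — Belady's anomaly.

9, 10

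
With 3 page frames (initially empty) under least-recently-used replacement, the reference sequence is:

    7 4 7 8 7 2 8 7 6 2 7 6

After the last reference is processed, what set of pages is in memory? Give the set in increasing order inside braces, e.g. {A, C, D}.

7 → fault, frames (7)
4 → fault, frames (7 4)
7 → hit
8 → fault, frames (4 7 8)
7 → hit
2 → fault, evict 4, frames (8 7 2)
8 → hit
7 → hit
6 → fault, evict 2, frames (8 7 6)
2 → fault, evict 8, frames (7 6 2)
7 → hit
6 → hit

{2, 6, 7}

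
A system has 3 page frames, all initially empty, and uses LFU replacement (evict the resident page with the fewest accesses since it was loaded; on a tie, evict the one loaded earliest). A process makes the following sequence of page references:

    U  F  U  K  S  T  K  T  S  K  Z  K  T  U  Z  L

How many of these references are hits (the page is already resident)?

U: miss, frames [U]
F: miss, frames [U, F]
U: hit
K: miss, frames [U, F, K]
S: miss, evict F, frames [U, K, S]
T: miss, evict K, frames [U, S, T]
K: miss, evict S, frames [U, T, K]
T: hit
S: miss, evict K, frames [U, T, S]
K: miss, evict S, frames [U, T, K]
Z: miss, evict K, frames [U, T, Z]
K: miss, evict Z, frames [U, T, K]
T: hit
U: hit
Z: miss, evict K, frames [U, T, Z]
L: miss, evict Z, frames [U, T, L]
Hits: 4.

4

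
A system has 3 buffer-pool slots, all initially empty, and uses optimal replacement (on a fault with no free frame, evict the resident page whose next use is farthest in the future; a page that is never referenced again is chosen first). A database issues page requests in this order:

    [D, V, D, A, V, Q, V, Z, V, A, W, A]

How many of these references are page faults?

6

D -> fault, frames [D]
V -> fault, frames [D, V]
D -> hit
A -> fault, frames [D, V, A]
V -> hit
Q -> fault, evict D, frames [V, A, Q]
V -> hit
Z -> fault, evict Q, frames [V, A, Z]
V -> hit
A -> hit
W -> fault, evict Z, frames [V, A, W]
A -> hit
Page faults: 6.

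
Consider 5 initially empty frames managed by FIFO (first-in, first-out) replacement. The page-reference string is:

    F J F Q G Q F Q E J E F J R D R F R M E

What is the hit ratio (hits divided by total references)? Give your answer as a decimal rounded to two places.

0.55

F -> miss, frames {F}
J -> miss, frames {F,J}
F -> hit
Q -> miss, frames {F,J,Q}
G -> miss, frames {F,J,Q,G}
Q -> hit
F -> hit
Q -> hit
E -> miss, frames {F,J,Q,G,E}
J -> hit
E -> hit
F -> hit
J -> hit
R -> miss, evict F, frames {J,Q,G,E,R}
D -> miss, evict J, frames {Q,G,E,R,D}
R -> hit
F -> miss, evict Q, frames {G,E,R,D,F}
R -> hit
M -> miss, evict G, frames {E,R,D,F,M}
E -> hit
Hits: 11 of 20 references → 11/20 = 0.5500.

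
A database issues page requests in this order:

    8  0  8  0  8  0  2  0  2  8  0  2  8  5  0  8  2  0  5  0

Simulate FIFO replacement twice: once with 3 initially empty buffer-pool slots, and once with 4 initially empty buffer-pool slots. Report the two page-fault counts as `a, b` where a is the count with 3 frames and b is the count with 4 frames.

3 frames: F F . . . . F . . . . . . F . F . F . . → 6 faults.
4 frames: F F . . . . F . . . . . . F . . . . . . → 4 faults.
4 < 6: adding a frame reduced faults, as is typical.

6, 4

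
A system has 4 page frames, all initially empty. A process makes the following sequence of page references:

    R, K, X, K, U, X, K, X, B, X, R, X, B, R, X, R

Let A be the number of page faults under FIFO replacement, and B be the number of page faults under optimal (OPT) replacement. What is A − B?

1

Under FIFO: F F F . F . . . F . F . . . . . → 6 faults.
Under OPT: F F F . F . . . F . . . . . . . → 5 faults.
A − B = 6 − 5 = 1.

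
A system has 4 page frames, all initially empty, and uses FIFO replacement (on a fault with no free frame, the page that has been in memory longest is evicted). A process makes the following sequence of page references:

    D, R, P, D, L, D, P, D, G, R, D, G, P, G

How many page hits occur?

D -> miss, frames [D]
R -> miss, frames [D, R]
P -> miss, frames [D, R, P]
D -> hit
L -> miss, frames [D, R, P, L]
D -> hit
P -> hit
D -> hit
G -> miss, evict D, frames [R, P, L, G]
R -> hit
D -> miss, evict R, frames [P, L, G, D]
G -> hit
P -> hit
G -> hit
Hits: 8.

8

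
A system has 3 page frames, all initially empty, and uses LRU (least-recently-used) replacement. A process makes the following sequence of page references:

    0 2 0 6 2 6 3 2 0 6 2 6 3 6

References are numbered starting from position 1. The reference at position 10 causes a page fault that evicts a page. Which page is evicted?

3

pos 1: 0 → miss, frames [0]
pos 2: 2 → miss, frames [0, 2]
pos 3: 0 → hit
pos 4: 6 → miss, frames [2, 0, 6]
pos 5: 2 → hit
pos 6: 6 → hit
pos 7: 3 → miss, evict 0, frames [2, 6, 3]
pos 8: 2 → hit
pos 9: 0 → miss, evict 6, frames [3, 2, 0]
pos 10: 6 → miss, evict 3, frames [2, 0, 6]
At position 10, page 3 is evicted.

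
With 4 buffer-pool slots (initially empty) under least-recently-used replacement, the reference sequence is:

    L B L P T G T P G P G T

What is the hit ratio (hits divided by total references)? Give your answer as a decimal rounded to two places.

0.58

L: miss, frames (L)
B: miss, frames (L B)
L: hit
P: miss, frames (B L P)
T: miss, frames (B L P T)
G: miss, evict B, frames (L P T G)
T: hit
P: hit
G: hit
P: hit
G: hit
T: hit
Hits: 7 of 12 references → 7/12 = 0.5833.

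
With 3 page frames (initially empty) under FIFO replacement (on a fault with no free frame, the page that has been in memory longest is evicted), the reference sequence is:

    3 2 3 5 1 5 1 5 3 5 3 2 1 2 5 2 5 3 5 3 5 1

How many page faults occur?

3 -> fault, frames (3)
2 -> fault, frames (3 2)
3 -> hit
5 -> fault, frames (3 2 5)
1 -> fault, evict 3, frames (2 5 1)
5 -> hit
1 -> hit
5 -> hit
3 -> fault, evict 2, frames (5 1 3)
5 -> hit
3 -> hit
2 -> fault, evict 5, frames (1 3 2)
1 -> hit
2 -> hit
5 -> fault, evict 1, frames (3 2 5)
2 -> hit
5 -> hit
3 -> hit
5 -> hit
3 -> hit
5 -> hit
1 -> fault, evict 3, frames (2 5 1)
Page faults: 8.

8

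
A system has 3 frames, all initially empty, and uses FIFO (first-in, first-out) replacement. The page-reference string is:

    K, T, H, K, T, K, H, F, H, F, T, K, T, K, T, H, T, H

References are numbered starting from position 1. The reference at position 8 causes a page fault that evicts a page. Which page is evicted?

pos 1: K -> fault, frames (K)
pos 2: T -> fault, frames (K T)
pos 3: H -> fault, frames (K T H)
pos 4: K -> hit
pos 5: T -> hit
pos 6: K -> hit
pos 7: H -> hit
pos 8: F -> fault, evict K, frames (T H F)
At position 8, page K is evicted.

K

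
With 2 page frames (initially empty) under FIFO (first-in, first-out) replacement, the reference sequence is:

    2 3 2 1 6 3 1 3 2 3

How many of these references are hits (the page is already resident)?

2

2: fault, frames [2]
3: fault, frames [2, 3]
2: hit
1: fault, evict 2, frames [3, 1]
6: fault, evict 3, frames [1, 6]
3: fault, evict 1, frames [6, 3]
1: fault, evict 6, frames [3, 1]
3: hit
2: fault, evict 3, frames [1, 2]
3: fault, evict 1, frames [2, 3]
Hits: 2.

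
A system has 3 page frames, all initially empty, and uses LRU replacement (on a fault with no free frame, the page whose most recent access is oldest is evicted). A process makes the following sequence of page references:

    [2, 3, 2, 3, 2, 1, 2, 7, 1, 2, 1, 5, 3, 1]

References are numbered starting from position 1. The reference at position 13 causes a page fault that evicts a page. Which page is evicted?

pos 1: 2 → fault, frames {2}
pos 2: 3 → fault, frames {2,3}
pos 3: 2 → hit
pos 4: 3 → hit
pos 5: 2 → hit
pos 6: 1 → fault, frames {3,2,1}
pos 7: 2 → hit
pos 8: 7 → fault, evict 3, frames {1,2,7}
pos 9: 1 → hit
pos 10: 2 → hit
pos 11: 1 → hit
pos 12: 5 → fault, evict 7, frames {2,1,5}
pos 13: 3 → fault, evict 2, frames {1,5,3}
At position 13, page 2 is evicted.

2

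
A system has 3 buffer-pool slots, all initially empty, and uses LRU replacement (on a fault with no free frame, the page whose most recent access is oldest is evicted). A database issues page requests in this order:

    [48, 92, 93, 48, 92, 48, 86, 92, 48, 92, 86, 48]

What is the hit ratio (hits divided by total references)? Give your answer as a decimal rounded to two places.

0.67

48 → miss, frames (48)
92 → miss, frames (48 92)
93 → miss, frames (48 92 93)
48 → hit
92 → hit
48 → hit
86 → miss, evict 93, frames (92 48 86)
92 → hit
48 → hit
92 → hit
86 → hit
48 → hit
Hits: 8 of 12 references → 8/12 = 0.6667.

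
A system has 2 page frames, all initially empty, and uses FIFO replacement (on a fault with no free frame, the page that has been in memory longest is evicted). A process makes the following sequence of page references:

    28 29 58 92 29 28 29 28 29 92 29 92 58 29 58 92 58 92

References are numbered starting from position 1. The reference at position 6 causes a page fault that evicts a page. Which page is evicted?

92

pos 1: 28: fault, frames [28]
pos 2: 29: fault, frames [28, 29]
pos 3: 58: fault, evict 28, frames [29, 58]
pos 4: 92: fault, evict 29, frames [58, 92]
pos 5: 29: fault, evict 58, frames [92, 29]
pos 6: 28: fault, evict 92, frames [29, 28]
At position 6, page 92 is evicted.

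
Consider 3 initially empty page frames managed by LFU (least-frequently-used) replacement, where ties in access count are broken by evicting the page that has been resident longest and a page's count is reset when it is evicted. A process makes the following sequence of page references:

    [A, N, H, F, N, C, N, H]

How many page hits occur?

2

A -> miss, frames {A}
N -> miss, frames {A,N}
H -> miss, frames {A,N,H}
F -> miss, evict A, frames {N,H,F}
N -> hit
C -> miss, evict H, frames {N,F,C}
N -> hit
H -> miss, evict F, frames {N,C,H}
Hits: 2.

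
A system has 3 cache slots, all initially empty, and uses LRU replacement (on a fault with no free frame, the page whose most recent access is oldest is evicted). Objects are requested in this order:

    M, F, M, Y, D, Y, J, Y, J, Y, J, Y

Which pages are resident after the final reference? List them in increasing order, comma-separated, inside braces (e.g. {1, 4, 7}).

M → miss, frames {M}
F → miss, frames {M,F}
M → hit
Y → miss, frames {F,M,Y}
D → miss, evict F, frames {M,Y,D}
Y → hit
J → miss, evict M, frames {D,Y,J}
Y → hit
J → hit
Y → hit
J → hit
Y → hit

{D, J, Y}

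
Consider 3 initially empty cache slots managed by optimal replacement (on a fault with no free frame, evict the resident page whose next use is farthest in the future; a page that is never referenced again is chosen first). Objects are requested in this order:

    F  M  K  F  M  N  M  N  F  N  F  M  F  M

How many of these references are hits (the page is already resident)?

F -> miss, frames {F}
M -> miss, frames {F,M}
K -> miss, frames {F,M,K}
F -> hit
M -> hit
N -> miss, evict K, frames {F,M,N}
M -> hit
N -> hit
F -> hit
N -> hit
F -> hit
M -> hit
F -> hit
M -> hit
Hits: 10.

10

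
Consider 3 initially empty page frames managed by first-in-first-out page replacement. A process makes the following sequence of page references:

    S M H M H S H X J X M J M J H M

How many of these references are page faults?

7

S: fault, frames (S)
M: fault, frames (S M)
H: fault, frames (S M H)
M: hit
H: hit
S: hit
H: hit
X: fault, evict S, frames (M H X)
J: fault, evict M, frames (H X J)
X: hit
M: fault, evict H, frames (X J M)
J: hit
M: hit
J: hit
H: fault, evict X, frames (J M H)
M: hit
Page faults: 7.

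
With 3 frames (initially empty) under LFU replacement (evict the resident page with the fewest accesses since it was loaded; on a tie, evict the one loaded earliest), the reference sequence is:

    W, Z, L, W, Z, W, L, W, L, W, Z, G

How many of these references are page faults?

4

W: miss, frames (W)
Z: miss, frames (W Z)
L: miss, frames (W Z L)
W: hit
Z: hit
W: hit
L: hit
W: hit
L: hit
W: hit
Z: hit
G: miss, evict Z, frames (W L G)
Page faults: 4.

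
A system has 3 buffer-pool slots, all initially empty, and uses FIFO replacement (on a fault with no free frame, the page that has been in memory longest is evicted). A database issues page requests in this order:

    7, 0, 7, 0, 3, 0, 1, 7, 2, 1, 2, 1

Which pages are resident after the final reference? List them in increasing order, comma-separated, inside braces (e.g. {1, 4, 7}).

{1, 2, 7}

7: fault, frames {7}
0: fault, frames {7,0}
7: hit
0: hit
3: fault, frames {7,0,3}
0: hit
1: fault, evict 7, frames {0,3,1}
7: fault, evict 0, frames {3,1,7}
2: fault, evict 3, frames {1,7,2}
1: hit
2: hit
1: hit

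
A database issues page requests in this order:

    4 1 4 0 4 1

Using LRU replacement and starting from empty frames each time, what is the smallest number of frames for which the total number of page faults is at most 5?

f=1: 6 faults
f=2: 4 faults
f=3: 3 faults
Smallest f with faults ≤ 5 is 2.

2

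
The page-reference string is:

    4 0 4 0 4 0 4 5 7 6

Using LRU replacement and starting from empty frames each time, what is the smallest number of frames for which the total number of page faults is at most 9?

f=1: 10 faults
f=2: 5 faults
f=3: 5 faults
f=4: 5 faults
f=5: 5 faults
Smallest f with faults ≤ 9 is 2.

2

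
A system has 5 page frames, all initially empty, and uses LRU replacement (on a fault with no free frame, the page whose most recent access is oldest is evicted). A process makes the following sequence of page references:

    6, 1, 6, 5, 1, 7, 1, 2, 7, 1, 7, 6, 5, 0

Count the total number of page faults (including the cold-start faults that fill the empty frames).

6 -> miss, frames (6)
1 -> miss, frames (6 1)
6 -> hit
5 -> miss, frames (1 6 5)
1 -> hit
7 -> miss, frames (6 5 1 7)
1 -> hit
2 -> miss, frames (6 5 7 1 2)
7 -> hit
1 -> hit
7 -> hit
6 -> hit
5 -> hit
0 -> miss, evict 2, frames (1 7 6 5 0)
Page faults: 6.

6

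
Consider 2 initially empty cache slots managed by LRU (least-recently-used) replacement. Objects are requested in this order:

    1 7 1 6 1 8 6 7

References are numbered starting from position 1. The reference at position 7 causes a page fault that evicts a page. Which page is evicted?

pos 1: 1 → miss, frames [1]
pos 2: 7 → miss, frames [1, 7]
pos 3: 1 → hit
pos 4: 6 → miss, evict 7, frames [1, 6]
pos 5: 1 → hit
pos 6: 8 → miss, evict 6, frames [1, 8]
pos 7: 6 → miss, evict 1, frames [8, 6]
At position 7, page 1 is evicted.

1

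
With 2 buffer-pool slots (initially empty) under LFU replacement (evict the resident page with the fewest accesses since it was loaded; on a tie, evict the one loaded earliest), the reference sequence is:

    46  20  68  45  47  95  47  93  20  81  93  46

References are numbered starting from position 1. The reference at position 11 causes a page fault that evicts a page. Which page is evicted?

81

pos 1: 46: fault, frames (46)
pos 2: 20: fault, frames (46 20)
pos 3: 68: fault, evict 46, frames (20 68)
pos 4: 45: fault, evict 20, frames (68 45)
pos 5: 47: fault, evict 68, frames (45 47)
pos 6: 95: fault, evict 45, frames (47 95)
pos 7: 47: hit
pos 8: 93: fault, evict 95, frames (47 93)
pos 9: 20: fault, evict 93, frames (47 20)
pos 10: 81: fault, evict 20, frames (47 81)
pos 11: 93: fault, evict 81, frames (47 93)
At position 11, page 81 is evicted.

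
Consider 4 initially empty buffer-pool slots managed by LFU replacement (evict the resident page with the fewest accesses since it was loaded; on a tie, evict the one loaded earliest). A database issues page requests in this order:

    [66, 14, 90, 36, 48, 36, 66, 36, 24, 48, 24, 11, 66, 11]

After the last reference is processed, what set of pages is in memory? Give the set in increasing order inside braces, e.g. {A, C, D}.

66 → fault, frames {66}
14 → fault, frames {66,14}
90 → fault, frames {66,14,90}
36 → fault, frames {66,14,90,36}
48 → fault, evict 66, frames {14,90,36,48}
36 → hit
66 → fault, evict 14, frames {90,36,48,66}
36 → hit
24 → fault, evict 90, frames {36,48,66,24}
48 → hit
24 → hit
11 → fault, evict 66, frames {36,48,24,11}
66 → fault, evict 11, frames {36,48,24,66}
11 → fault, evict 66, frames {36,48,24,11}

{11, 24, 36, 48}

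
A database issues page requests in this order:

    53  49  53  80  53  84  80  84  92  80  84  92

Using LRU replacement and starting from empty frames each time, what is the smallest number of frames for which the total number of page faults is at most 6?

f=1: 12 faults
f=2: 9 faults
f=3: 5 faults
f=4: 5 faults
f=5: 5 faults
Smallest f with faults ≤ 6 is 3.

3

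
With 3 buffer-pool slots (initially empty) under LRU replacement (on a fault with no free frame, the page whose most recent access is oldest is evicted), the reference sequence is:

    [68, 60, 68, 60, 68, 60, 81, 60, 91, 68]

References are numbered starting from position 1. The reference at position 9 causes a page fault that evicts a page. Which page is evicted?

68

pos 1: 68 → fault, frames {68}
pos 2: 60 → fault, frames {68,60}
pos 3: 68 → hit
pos 4: 60 → hit
pos 5: 68 → hit
pos 6: 60 → hit
pos 7: 81 → fault, frames {68,60,81}
pos 8: 60 → hit
pos 9: 91 → fault, evict 68, frames {81,60,91}
At position 9, page 68 is evicted.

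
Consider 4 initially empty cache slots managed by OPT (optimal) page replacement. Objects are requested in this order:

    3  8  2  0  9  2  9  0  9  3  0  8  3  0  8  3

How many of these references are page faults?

3 → miss, frames [3]
8 → miss, frames [3, 8]
2 → miss, frames [3, 8, 2]
0 → miss, frames [3, 8, 2, 0]
9 → miss, evict 8, frames [3, 2, 0, 9]
2 → hit
9 → hit
0 → hit
9 → hit
3 → hit
0 → hit
8 → miss, evict 9, frames [3, 2, 0, 8]
3 → hit
0 → hit
8 → hit
3 → hit
Page faults: 6.

6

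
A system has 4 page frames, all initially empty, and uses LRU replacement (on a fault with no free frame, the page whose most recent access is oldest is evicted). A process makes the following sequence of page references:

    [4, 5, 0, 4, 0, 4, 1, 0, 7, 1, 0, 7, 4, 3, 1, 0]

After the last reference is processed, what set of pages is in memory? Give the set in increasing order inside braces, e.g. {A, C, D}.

4 → fault, frames {4}
5 → fault, frames {4,5}
0 → fault, frames {4,5,0}
4 → hit
0 → hit
4 → hit
1 → fault, frames {5,0,4,1}
0 → hit
7 → fault, evict 5, frames {4,1,0,7}
1 → hit
0 → hit
7 → hit
4 → hit
3 → fault, evict 1, frames {0,7,4,3}
1 → fault, evict 0, frames {7,4,3,1}
0 → fault, evict 7, frames {4,3,1,0}

{0, 1, 3, 4}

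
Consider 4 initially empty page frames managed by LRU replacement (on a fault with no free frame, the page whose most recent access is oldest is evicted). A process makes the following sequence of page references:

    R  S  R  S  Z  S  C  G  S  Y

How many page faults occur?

R -> fault, frames (R)
S -> fault, frames (R S)
R -> hit
S -> hit
Z -> fault, frames (R S Z)
S -> hit
C -> fault, frames (R Z S C)
G -> fault, evict R, frames (Z S C G)
S -> hit
Y -> fault, evict Z, frames (C G S Y)
Page faults: 6.

6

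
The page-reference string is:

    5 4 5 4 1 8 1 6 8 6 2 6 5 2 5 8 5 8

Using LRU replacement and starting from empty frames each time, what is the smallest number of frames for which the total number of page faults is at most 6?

f=1: 18 faults
f=2: 10 faults
f=3: 8 faults
f=4: 7 faults
f=5: 7 faults
f=6: 6 faults
Smallest f with faults ≤ 6 is 6.

6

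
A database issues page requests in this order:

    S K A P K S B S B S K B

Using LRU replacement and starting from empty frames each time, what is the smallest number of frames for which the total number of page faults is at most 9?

f=1: 12 faults
f=2: 9 faults
f=3: 6 faults
f=4: 5 faults
f=5: 5 faults
Smallest f with faults ≤ 9 is 2.

2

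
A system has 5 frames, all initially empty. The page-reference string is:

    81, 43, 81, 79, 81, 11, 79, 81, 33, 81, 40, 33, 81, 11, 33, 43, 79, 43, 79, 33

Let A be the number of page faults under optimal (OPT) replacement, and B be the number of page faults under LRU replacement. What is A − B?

-1

Under OPT: F F . F . F . . F . F . . . . . F . . . → 7 faults.
Under LRU: F F . F . F . . F . F . . . . F F . . . → 8 faults.
A − B = 7 − 8 = -1.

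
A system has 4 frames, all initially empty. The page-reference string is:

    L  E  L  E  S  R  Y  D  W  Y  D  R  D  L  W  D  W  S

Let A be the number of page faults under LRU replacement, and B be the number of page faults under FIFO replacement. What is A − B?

Under LRU: F F . . F F F F F . . . . F F . . F → 10 faults.
Under FIFO: F F . . F F F F F . . . . F . . . F → 9 faults.
A − B = 10 − 9 = 1.

1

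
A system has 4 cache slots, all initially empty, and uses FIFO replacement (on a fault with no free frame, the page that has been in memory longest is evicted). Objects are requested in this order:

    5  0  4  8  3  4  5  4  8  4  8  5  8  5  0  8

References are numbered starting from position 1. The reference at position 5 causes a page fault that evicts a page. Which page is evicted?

5

pos 1: 5: fault, frames {5}
pos 2: 0: fault, frames {5,0}
pos 3: 4: fault, frames {5,0,4}
pos 4: 8: fault, frames {5,0,4,8}
pos 5: 3: fault, evict 5, frames {0,4,8,3}
At position 5, page 5 is evicted.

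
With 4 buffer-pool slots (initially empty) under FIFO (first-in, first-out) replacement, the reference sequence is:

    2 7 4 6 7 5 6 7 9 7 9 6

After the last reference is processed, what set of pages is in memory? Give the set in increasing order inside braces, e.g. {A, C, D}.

2 → fault, frames {2}
7 → fault, frames {2,7}
4 → fault, frames {2,7,4}
6 → fault, frames {2,7,4,6}
7 → hit
5 → fault, evict 2, frames {7,4,6,5}
6 → hit
7 → hit
9 → fault, evict 7, frames {4,6,5,9}
7 → fault, evict 4, frames {6,5,9,7}
9 → hit
6 → hit

{5, 6, 7, 9}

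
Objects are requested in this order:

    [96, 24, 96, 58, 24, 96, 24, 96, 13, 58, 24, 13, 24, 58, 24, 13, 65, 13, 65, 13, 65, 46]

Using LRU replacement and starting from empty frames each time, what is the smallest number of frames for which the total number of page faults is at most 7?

f=1: 22 faults
f=2: 13 faults
f=3: 8 faults
f=4: 6 faults
f=5: 6 faults
f=6: 6 faults
Smallest f with faults ≤ 7 is 4.

4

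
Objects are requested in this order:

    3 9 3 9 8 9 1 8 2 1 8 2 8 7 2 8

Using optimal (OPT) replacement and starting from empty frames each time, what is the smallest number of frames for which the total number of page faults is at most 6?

f=1: 16 faults
f=2: 8 faults
f=3: 6 faults
f=4: 6 faults
f=5: 6 faults
f=6: 6 faults
Smallest f with faults ≤ 6 is 3.

3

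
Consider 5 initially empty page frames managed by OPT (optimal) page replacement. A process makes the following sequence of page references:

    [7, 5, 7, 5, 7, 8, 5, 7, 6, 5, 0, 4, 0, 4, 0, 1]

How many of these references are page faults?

7 → fault, frames (7)
5 → fault, frames (7 5)
7 → hit
5 → hit
7 → hit
8 → fault, frames (7 5 8)
5 → hit
7 → hit
6 → fault, frames (7 5 8 6)
5 → hit
0 → fault, frames (7 5 8 6 0)
4 → fault, evict 6, frames (7 5 8 0 4)
0 → hit
4 → hit
0 → hit
1 → fault, evict 4, frames (7 5 8 0 1)
Page faults: 7.

7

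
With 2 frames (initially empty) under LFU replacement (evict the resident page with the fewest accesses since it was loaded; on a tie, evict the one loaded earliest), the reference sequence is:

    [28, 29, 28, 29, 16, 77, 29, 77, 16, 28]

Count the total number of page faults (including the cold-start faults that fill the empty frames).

6

28 → fault, frames [28]
29 → fault, frames [28, 29]
28 → hit
29 → hit
16 → fault, evict 28, frames [29, 16]
77 → fault, evict 16, frames [29, 77]
29 → hit
77 → hit
16 → fault, evict 77, frames [29, 16]
28 → fault, evict 16, frames [29, 28]
Page faults: 6.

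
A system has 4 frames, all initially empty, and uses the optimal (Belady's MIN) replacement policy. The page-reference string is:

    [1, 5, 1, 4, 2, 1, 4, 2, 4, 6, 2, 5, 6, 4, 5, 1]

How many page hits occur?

10

1 -> miss, frames [1]
5 -> miss, frames [1, 5]
1 -> hit
4 -> miss, frames [1, 5, 4]
2 -> miss, frames [1, 5, 4, 2]
1 -> hit
4 -> hit
2 -> hit
4 -> hit
6 -> miss, evict 1, frames [5, 4, 2, 6]
2 -> hit
5 -> hit
6 -> hit
4 -> hit
5 -> hit
1 -> miss, evict 6, frames [5, 4, 2, 1]
Hits: 10.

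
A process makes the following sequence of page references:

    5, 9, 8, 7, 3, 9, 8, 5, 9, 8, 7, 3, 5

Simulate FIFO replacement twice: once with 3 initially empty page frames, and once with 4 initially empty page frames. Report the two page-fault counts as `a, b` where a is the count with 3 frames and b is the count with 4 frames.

10, 11

3 frames: F F F F F F F F . . F F . → 10 faults.
4 frames: F F F F F . . F F F F F F → 11 faults.
11 > 10: adding a frame increased faults — Belady's anomaly.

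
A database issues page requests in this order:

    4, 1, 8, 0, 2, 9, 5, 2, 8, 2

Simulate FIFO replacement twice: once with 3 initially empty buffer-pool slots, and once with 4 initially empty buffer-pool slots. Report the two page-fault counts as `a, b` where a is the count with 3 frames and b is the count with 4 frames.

3 frames: F F F F F F F . F F → 9 faults.
4 frames: F F F F F F F . F . → 8 faults.
8 < 9: adding a frame reduced faults, as is typical.

9, 8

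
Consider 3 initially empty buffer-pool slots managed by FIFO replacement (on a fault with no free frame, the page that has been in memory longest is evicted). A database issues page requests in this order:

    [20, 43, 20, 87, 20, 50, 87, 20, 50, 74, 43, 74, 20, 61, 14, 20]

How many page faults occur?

10

20 -> miss, frames {20}
43 -> miss, frames {20,43}
20 -> hit
87 -> miss, frames {20,43,87}
20 -> hit
50 -> miss, evict 20, frames {43,87,50}
87 -> hit
20 -> miss, evict 43, frames {87,50,20}
50 -> hit
74 -> miss, evict 87, frames {50,20,74}
43 -> miss, evict 50, frames {20,74,43}
74 -> hit
20 -> hit
61 -> miss, evict 20, frames {74,43,61}
14 -> miss, evict 74, frames {43,61,14}
20 -> miss, evict 43, frames {61,14,20}
Page faults: 10.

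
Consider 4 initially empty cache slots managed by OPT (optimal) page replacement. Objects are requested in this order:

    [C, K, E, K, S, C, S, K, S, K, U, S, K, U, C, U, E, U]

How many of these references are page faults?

6

C → miss, frames {C}
K → miss, frames {C,K}
E → miss, frames {C,K,E}
K → hit
S → miss, frames {C,K,E,S}
C → hit
S → hit
K → hit
S → hit
K → hit
U → miss, evict E, frames {C,K,S,U}
S → hit
K → hit
U → hit
C → hit
U → hit
E → miss, evict S, frames {C,K,U,E}
U → hit
Page faults: 6.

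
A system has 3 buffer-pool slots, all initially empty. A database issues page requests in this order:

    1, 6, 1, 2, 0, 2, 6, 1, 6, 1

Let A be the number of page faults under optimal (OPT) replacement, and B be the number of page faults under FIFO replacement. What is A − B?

Under OPT: F F . F F . . F . . → 5 faults.
Under FIFO: F F . F F . . F F . → 6 faults.
A − B = 5 − 6 = -1.

-1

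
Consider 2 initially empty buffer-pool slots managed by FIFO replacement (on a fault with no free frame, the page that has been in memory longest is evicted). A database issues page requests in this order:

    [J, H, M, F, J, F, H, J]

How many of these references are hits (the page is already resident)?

J → miss, frames [J]
H → miss, frames [J, H]
M → miss, evict J, frames [H, M]
F → miss, evict H, frames [M, F]
J → miss, evict M, frames [F, J]
F → hit
H → miss, evict F, frames [J, H]
J → hit
Hits: 2.

2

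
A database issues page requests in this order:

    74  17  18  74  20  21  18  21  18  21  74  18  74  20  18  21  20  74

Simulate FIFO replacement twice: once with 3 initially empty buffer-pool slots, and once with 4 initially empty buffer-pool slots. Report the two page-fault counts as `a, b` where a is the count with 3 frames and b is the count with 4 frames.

3 frames: F F F . F F . . . . F F . F . F . F → 10 faults.
4 frames: F F F . F F . . . . F . . . . . . . → 6 faults.
6 < 10: adding a frame reduced faults, as is typical.

10, 6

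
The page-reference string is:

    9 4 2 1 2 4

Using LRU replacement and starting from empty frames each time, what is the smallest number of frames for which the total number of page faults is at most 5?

2

f=1: 6 faults
f=2: 5 faults
f=3: 4 faults
f=4: 4 faults
Smallest f with faults ≤ 5 is 2.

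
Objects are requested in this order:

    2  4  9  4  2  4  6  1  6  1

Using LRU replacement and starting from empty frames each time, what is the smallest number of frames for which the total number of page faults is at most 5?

3

f=1: 10 faults
f=2: 6 faults
f=3: 5 faults
f=4: 5 faults
f=5: 5 faults
Smallest f with faults ≤ 5 is 3.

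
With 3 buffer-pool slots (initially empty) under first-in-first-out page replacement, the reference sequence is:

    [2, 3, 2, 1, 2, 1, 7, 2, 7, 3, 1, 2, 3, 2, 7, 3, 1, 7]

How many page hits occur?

2: miss, frames (2)
3: miss, frames (2 3)
2: hit
1: miss, frames (2 3 1)
2: hit
1: hit
7: miss, evict 2, frames (3 1 7)
2: miss, evict 3, frames (1 7 2)
7: hit
3: miss, evict 1, frames (7 2 3)
1: miss, evict 7, frames (2 3 1)
2: hit
3: hit
2: hit
7: miss, evict 2, frames (3 1 7)
3: hit
1: hit
7: hit
Hits: 10.

10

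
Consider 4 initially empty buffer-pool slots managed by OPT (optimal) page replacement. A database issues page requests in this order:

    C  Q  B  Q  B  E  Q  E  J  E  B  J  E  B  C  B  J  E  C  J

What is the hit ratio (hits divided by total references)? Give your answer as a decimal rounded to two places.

0.75

C → miss, frames {C}
Q → miss, frames {C,Q}
B → miss, frames {C,Q,B}
Q → hit
B → hit
E → miss, frames {C,Q,B,E}
Q → hit
E → hit
J → miss, evict Q, frames {C,B,E,J}
E → hit
B → hit
J → hit
E → hit
B → hit
C → hit
B → hit
J → hit
E → hit
C → hit
J → hit
Hits: 15 of 20 references → 15/20 = 0.7500.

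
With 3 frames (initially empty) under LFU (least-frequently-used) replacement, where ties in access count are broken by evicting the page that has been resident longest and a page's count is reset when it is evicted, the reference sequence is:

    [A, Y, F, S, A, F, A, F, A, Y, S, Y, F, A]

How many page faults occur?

A: miss, frames {A}
Y: miss, frames {A,Y}
F: miss, frames {A,Y,F}
S: miss, evict A, frames {Y,F,S}
A: miss, evict Y, frames {F,S,A}
F: hit
A: hit
F: hit
A: hit
Y: miss, evict S, frames {F,A,Y}
S: miss, evict Y, frames {F,A,S}
Y: miss, evict S, frames {F,A,Y}
F: hit
A: hit
Page faults: 8.

8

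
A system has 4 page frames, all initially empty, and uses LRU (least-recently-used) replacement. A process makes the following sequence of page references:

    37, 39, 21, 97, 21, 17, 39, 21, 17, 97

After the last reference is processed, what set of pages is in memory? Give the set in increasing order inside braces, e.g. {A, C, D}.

{17, 21, 39, 97}

37: miss, frames [37]
39: miss, frames [37, 39]
21: miss, frames [37, 39, 21]
97: miss, frames [37, 39, 21, 97]
21: hit
17: miss, evict 37, frames [39, 97, 21, 17]
39: hit
21: hit
17: hit
97: hit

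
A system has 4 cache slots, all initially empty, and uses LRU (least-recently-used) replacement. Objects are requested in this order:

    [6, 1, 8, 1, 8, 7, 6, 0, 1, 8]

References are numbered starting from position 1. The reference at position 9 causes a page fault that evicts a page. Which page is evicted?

8

pos 1: 6: fault, frames [6]
pos 2: 1: fault, frames [6, 1]
pos 3: 8: fault, frames [6, 1, 8]
pos 4: 1: hit
pos 5: 8: hit
pos 6: 7: fault, frames [6, 1, 8, 7]
pos 7: 6: hit
pos 8: 0: fault, evict 1, frames [8, 7, 6, 0]
pos 9: 1: fault, evict 8, frames [7, 6, 0, 1]
At position 9, page 8 is evicted.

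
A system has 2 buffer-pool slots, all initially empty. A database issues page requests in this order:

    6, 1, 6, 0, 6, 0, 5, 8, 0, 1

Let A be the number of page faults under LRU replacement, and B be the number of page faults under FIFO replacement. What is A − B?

Under LRU: F F . F . . F F F F → 7 faults.
Under FIFO: F F . F F . F F F F → 8 faults.
A − B = 7 − 8 = -1.

-1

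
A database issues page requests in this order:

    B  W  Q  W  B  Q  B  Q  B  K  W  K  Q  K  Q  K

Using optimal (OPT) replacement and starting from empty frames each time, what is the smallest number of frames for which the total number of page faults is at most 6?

f=1: 16 faults
f=2: 7 faults
f=3: 4 faults
f=4: 4 faults
Smallest f with faults ≤ 6 is 3.

3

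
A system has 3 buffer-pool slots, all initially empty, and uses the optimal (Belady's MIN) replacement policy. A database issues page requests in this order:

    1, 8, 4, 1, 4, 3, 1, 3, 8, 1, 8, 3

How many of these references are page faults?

1 -> fault, frames (1)
8 -> fault, frames (1 8)
4 -> fault, frames (1 8 4)
1 -> hit
4 -> hit
3 -> fault, evict 4, frames (1 8 3)
1 -> hit
3 -> hit
8 -> hit
1 -> hit
8 -> hit
3 -> hit
Page faults: 4.

4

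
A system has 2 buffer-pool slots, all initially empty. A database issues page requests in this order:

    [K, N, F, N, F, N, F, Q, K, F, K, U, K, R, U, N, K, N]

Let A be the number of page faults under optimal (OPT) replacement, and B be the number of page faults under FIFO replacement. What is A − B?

Under OPT: F F F . . . . F F . . F . F . F F . → 9 faults.
Under FIFO: F F F . . . . F F F . F F F F F F . → 12 faults.
A − B = 9 − 12 = -3.

-3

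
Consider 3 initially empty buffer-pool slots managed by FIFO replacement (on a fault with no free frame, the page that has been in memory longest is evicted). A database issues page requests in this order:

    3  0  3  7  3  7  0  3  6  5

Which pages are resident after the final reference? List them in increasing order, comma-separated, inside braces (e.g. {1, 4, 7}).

3 → fault, frames [3]
0 → fault, frames [3, 0]
3 → hit
7 → fault, frames [3, 0, 7]
3 → hit
7 → hit
0 → hit
3 → hit
6 → fault, evict 3, frames [0, 7, 6]
5 → fault, evict 0, frames [7, 6, 5]

{5, 6, 7}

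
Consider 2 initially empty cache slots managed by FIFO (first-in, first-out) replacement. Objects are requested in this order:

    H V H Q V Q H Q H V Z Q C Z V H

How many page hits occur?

5

H: miss, frames [H]
V: miss, frames [H, V]
H: hit
Q: miss, evict H, frames [V, Q]
V: hit
Q: hit
H: miss, evict V, frames [Q, H]
Q: hit
H: hit
V: miss, evict Q, frames [H, V]
Z: miss, evict H, frames [V, Z]
Q: miss, evict V, frames [Z, Q]
C: miss, evict Z, frames [Q, C]
Z: miss, evict Q, frames [C, Z]
V: miss, evict C, frames [Z, V]
H: miss, evict Z, frames [V, H]
Hits: 5.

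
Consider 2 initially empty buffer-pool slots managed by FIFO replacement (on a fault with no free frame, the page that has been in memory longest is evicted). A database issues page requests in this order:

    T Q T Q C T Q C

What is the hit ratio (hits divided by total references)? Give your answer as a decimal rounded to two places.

T -> fault, frames (T)
Q -> fault, frames (T Q)
T -> hit
Q -> hit
C -> fault, evict T, frames (Q C)
T -> fault, evict Q, frames (C T)
Q -> fault, evict C, frames (T Q)
C -> fault, evict T, frames (Q C)
Hits: 2 of 8 references → 2/8 = 0.2500.

0.25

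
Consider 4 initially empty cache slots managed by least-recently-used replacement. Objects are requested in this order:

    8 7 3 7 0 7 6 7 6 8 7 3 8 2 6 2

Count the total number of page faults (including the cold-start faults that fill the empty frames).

9

8: fault, frames {8}
7: fault, frames {8,7}
3: fault, frames {8,7,3}
7: hit
0: fault, frames {8,3,7,0}
7: hit
6: fault, evict 8, frames {3,0,7,6}
7: hit
6: hit
8: fault, evict 3, frames {0,7,6,8}
7: hit
3: fault, evict 0, frames {6,8,7,3}
8: hit
2: fault, evict 6, frames {7,3,8,2}
6: fault, evict 7, frames {3,8,2,6}
2: hit
Page faults: 9.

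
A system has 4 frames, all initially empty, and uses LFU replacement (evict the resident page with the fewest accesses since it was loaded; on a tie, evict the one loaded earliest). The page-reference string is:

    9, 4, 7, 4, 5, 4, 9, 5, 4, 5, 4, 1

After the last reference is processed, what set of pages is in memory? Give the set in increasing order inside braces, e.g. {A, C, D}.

{1, 4, 5, 9}

9 -> fault, frames {9}
4 -> fault, frames {9,4}
7 -> fault, frames {9,4,7}
4 -> hit
5 -> fault, frames {9,4,7,5}
4 -> hit
9 -> hit
5 -> hit
4 -> hit
5 -> hit
4 -> hit
1 -> fault, evict 7, frames {9,4,5,1}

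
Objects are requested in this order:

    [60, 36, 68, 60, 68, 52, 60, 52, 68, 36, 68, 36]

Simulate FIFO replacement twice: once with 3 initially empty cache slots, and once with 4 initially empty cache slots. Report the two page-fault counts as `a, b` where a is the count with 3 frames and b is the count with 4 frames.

3 frames: F F F . . F F . . F F . → 7 faults.
4 frames: F F F . . F . . . . . . → 4 faults.
4 < 7: adding a frame reduced faults, as is typical.

7, 4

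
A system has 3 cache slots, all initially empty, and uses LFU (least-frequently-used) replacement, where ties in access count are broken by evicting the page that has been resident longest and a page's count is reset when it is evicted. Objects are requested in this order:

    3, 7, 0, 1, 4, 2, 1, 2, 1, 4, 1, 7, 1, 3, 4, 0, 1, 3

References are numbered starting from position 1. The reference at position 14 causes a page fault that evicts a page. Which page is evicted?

pos 1: 3 -> miss, frames (3)
pos 2: 7 -> miss, frames (3 7)
pos 3: 0 -> miss, frames (3 7 0)
pos 4: 1 -> miss, evict 3, frames (7 0 1)
pos 5: 4 -> miss, evict 7, frames (0 1 4)
pos 6: 2 -> miss, evict 0, frames (1 4 2)
pos 7: 1 -> hit
pos 8: 2 -> hit
pos 9: 1 -> hit
pos 10: 4 -> hit
pos 11: 1 -> hit
pos 12: 7 -> miss, evict 4, frames (1 2 7)
pos 13: 1 -> hit
pos 14: 3 -> miss, evict 7, frames (1 2 3)
At position 14, page 7 is evicted.

7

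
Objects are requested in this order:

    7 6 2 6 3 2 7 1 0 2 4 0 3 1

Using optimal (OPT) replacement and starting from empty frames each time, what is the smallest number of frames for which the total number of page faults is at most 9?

f=1: 14 faults
f=2: 10 faults
f=3: 8 faults
f=4: 7 faults
f=5: 7 faults
f=6: 7 faults
f=7: 7 faults
Smallest f with faults ≤ 9 is 3.

3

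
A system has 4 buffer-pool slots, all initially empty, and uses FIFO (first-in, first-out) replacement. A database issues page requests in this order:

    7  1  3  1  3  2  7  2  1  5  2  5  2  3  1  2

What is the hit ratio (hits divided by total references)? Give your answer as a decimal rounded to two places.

0.69

7 → miss, frames (7)
1 → miss, frames (7 1)
3 → miss, frames (7 1 3)
1 → hit
3 → hit
2 → miss, frames (7 1 3 2)
7 → hit
2 → hit
1 → hit
5 → miss, evict 7, frames (1 3 2 5)
2 → hit
5 → hit
2 → hit
3 → hit
1 → hit
2 → hit
Hits: 11 of 16 references → 11/16 = 0.6875.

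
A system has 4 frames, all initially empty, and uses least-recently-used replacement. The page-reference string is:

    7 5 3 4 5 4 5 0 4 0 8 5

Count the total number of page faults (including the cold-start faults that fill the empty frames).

7 → miss, frames (7)
5 → miss, frames (7 5)
3 → miss, frames (7 5 3)
4 → miss, frames (7 5 3 4)
5 → hit
4 → hit
5 → hit
0 → miss, evict 7, frames (3 4 5 0)
4 → hit
0 → hit
8 → miss, evict 3, frames (5 4 0 8)
5 → hit
Page faults: 6.

6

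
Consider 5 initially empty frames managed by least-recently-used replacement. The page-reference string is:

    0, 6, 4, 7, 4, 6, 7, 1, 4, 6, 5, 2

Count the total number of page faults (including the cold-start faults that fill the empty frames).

7

0 -> miss, frames (0)
6 -> miss, frames (0 6)
4 -> miss, frames (0 6 4)
7 -> miss, frames (0 6 4 7)
4 -> hit
6 -> hit
7 -> hit
1 -> miss, frames (0 4 6 7 1)
4 -> hit
6 -> hit
5 -> miss, evict 0, frames (7 1 4 6 5)
2 -> miss, evict 7, frames (1 4 6 5 2)
Page faults: 7.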